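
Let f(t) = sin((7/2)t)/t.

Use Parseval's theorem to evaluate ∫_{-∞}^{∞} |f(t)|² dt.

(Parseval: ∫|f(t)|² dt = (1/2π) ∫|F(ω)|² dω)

∫|f(t)|² dt = \frac{7 \pi}{2}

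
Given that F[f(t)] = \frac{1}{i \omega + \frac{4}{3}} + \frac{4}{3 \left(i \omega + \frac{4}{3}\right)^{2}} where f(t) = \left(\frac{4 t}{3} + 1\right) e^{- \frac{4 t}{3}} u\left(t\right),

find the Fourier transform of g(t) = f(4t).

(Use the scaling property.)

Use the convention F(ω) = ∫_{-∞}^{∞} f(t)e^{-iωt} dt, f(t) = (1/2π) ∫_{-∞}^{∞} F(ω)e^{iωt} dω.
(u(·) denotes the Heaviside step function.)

F[g](ω) = \frac{3 \left(- 3 i \omega - 32\right)}{9 \omega^{2} - 96 i \omega - 256}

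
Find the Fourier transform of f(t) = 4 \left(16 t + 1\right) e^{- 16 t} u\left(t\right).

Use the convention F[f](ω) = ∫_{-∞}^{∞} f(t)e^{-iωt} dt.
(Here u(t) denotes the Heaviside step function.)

F(ω) = \frac{4 \left(- i \omega - 32\right)}{\omega^{2} - 32 i \omega - 256}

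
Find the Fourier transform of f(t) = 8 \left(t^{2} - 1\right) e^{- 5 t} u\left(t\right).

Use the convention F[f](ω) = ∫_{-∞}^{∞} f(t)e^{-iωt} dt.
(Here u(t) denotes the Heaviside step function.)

F(ω) = \frac{8 \left(2 i \omega - \left(i \omega + 5\right)^{3} + 10\right)}{\left(i \omega + 5\right)^{4}}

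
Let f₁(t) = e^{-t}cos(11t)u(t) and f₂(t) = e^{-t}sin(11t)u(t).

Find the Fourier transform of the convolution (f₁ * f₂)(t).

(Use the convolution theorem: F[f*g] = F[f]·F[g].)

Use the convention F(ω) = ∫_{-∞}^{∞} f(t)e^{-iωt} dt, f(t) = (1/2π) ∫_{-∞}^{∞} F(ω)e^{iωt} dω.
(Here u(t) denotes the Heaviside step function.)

F[f₁*f₂](ω) = \frac{11 \left(i \omega + 1\right)}{\left(\left(i \omega + 1\right)^{2} + 121\right)^{2}}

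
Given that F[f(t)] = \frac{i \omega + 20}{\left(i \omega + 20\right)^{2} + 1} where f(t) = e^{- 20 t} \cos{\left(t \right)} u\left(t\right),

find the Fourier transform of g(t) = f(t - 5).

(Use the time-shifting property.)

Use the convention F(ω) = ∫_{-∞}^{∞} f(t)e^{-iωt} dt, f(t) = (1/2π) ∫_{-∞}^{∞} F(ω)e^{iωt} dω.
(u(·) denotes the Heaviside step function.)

F[g](ω) = \frac{\left(i \omega + 20\right) e^{- 5 i \omega}}{\left(i \omega + 20\right)^{2} + 1}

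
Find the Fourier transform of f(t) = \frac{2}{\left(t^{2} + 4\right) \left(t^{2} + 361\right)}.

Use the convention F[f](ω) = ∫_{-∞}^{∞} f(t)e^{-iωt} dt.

F(ω) = \frac{\pi \left(19 e^{17 \left|{\omega}\right|} - 2\right) e^{- 19 \left|{\omega}\right|}}{6783}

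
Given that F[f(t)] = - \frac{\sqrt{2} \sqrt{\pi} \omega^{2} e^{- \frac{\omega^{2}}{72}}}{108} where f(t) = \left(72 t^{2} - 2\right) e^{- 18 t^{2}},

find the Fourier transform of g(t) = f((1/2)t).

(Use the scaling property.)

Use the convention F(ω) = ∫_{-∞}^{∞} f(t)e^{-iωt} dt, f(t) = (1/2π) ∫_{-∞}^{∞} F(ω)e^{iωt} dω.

F[g](ω) = - \frac{2 \sqrt{2} \sqrt{\pi} \omega^{2} e^{- \frac{\omega^{2}}{18}}}{27}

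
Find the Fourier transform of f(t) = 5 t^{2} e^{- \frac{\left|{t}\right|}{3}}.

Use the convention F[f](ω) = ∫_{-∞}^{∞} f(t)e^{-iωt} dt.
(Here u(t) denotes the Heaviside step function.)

F(ω) = \frac{540 \left(1 - 27 \omega^{2}\right)}{\left(9 \omega^{2} + 1\right)^{3}}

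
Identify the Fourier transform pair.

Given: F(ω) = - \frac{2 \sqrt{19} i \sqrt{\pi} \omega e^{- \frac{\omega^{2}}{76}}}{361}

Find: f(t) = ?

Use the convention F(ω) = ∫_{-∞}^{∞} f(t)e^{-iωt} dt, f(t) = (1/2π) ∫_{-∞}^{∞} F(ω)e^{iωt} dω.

f(t) = 4 t e^{- 19 t^{2}}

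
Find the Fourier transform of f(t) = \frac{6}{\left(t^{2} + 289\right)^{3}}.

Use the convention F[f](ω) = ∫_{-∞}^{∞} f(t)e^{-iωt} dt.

F(ω) = \frac{3 \pi \left(289 \omega^{2} + 51 \left|{\omega}\right| + 3\right) e^{- 17 \left|{\omega}\right|}}{5679428}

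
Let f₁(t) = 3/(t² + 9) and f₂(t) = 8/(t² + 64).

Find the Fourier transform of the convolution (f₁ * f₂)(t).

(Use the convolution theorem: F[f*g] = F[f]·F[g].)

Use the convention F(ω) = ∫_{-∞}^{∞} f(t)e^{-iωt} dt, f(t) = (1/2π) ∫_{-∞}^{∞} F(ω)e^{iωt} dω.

F[f₁*f₂](ω) = \pi^{2} e^{- 11 \left|{\omega}\right|}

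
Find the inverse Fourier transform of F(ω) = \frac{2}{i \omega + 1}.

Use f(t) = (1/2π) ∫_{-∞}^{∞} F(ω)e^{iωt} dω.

f(t) = 2 e^{- t} u\left(t\right)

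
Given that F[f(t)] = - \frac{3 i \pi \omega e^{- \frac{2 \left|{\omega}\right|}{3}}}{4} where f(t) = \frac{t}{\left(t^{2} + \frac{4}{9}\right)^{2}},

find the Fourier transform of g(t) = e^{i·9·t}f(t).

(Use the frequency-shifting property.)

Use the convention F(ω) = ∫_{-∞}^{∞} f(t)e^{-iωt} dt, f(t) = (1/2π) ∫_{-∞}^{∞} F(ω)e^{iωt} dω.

F[g](ω) = \frac{3 i \pi \left(9 - \omega\right) e^{- \frac{2 \left|{\omega - 9}\right|}{3}}}{4}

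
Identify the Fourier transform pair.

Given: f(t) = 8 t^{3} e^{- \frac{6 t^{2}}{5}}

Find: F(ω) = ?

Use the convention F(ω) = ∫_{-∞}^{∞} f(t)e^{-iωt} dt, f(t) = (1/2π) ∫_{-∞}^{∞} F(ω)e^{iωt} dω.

F(ω) = \frac{25 \sqrt{30} i \sqrt{\pi} \omega \left(5 \omega^{2} - 36\right) e^{- \frac{5 \omega^{2}}{24}}}{1296}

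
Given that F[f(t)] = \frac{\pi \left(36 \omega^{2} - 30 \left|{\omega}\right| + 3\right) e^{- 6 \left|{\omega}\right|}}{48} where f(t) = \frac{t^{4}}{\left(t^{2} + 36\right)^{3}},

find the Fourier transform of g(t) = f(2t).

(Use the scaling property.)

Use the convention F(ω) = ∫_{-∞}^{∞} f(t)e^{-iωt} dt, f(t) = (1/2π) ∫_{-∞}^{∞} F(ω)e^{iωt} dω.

F[g](ω) = \frac{\pi \left(3 \omega^{2} - 5 \left|{\omega}\right| + 1\right) e^{- 3 \left|{\omega}\right|}}{32}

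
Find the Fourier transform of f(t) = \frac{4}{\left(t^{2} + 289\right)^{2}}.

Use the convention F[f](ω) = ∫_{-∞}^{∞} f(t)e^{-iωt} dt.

F(ω) = \frac{2 \pi \left(17 \left|{\omega}\right| + 1\right) e^{- 17 \left|{\omega}\right|}}{4913}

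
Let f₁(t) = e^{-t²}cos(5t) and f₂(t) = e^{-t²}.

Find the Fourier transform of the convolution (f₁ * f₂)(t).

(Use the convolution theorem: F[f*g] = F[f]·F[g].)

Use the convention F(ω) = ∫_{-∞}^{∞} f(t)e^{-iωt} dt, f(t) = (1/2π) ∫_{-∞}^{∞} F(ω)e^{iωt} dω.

F[f₁*f₂](ω) = \frac{\pi \left(e^{5 \omega} + 1\right) e^{- \frac{\omega^{2}}{2} - \frac{5 \omega}{2} - \frac{25}{4}}}{2}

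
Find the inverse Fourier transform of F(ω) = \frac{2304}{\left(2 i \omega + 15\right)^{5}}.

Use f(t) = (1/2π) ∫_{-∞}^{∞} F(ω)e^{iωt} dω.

f(t) = 3 t^{4} e^{- \frac{15 t}{2}} u\left(t\right)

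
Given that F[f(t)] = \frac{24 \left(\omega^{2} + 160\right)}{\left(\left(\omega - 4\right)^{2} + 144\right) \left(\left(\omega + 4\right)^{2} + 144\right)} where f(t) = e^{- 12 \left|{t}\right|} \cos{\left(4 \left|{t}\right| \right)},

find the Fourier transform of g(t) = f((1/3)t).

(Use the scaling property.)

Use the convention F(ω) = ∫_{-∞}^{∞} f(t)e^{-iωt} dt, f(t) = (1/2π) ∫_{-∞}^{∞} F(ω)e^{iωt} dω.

F[g](ω) = \frac{72 \left(9 \omega^{2} + 160\right)}{81 \omega^{4} + 2304 \omega^{2} + 25600}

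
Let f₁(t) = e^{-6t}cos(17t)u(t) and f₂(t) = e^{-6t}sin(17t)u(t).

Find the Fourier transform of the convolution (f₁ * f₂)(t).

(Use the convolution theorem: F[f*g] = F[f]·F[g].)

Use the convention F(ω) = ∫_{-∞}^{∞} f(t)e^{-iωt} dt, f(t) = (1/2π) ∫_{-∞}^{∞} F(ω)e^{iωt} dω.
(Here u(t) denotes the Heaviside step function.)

F[f₁*f₂](ω) = \frac{17 \left(i \omega + 6\right)}{\left(\left(i \omega + 6\right)^{2} + 289\right)^{2}}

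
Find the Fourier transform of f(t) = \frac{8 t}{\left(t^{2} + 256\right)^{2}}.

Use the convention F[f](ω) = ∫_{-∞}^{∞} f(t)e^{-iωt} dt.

F(ω) = - \frac{i \pi \omega e^{- 16 \left|{\omega}\right|}}{4}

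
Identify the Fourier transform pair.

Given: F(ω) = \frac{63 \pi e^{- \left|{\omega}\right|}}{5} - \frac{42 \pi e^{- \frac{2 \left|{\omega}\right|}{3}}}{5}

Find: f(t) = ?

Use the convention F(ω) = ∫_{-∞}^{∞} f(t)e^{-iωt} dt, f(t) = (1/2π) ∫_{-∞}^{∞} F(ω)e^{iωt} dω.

f(t) = \frac{7 t^{2}}{\left(t^{2} + \frac{4}{9}\right) \left(t^{2} + 1\right)}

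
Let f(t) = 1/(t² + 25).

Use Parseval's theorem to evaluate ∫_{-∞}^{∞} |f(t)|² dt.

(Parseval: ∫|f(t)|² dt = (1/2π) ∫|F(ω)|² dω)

∫|f(t)|² dt = \frac{\pi}{250}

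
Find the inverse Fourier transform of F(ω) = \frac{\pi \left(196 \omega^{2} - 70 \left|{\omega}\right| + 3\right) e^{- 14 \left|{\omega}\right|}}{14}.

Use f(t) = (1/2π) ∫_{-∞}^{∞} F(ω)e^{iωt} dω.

f(t) = \frac{8 t^{4}}{\left(t^{2} + 196\right)^{3}}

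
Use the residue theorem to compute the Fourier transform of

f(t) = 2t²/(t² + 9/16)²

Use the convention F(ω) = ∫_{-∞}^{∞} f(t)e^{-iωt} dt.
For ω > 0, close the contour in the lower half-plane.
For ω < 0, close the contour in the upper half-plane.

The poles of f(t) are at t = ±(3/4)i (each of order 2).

Let g(z) = f(z)e^{-iωz}; for large |z| the factor e^{-iωz} decays in the lower half-plane when ω > 0 and in the upper half-plane when ω < 0.

Case ω > 0 (lower half-plane, clockwise contour ⇒ F(ω) = -2πi·ΣRes):
  Res_{z = - \frac{3 i}{4}} g(z) = \frac{i \left(4 - 3 \omega\right) e^{- \frac{3 \omega}{4}}}{6} (pole of order 2)
  F(ω) = -2πi·ΣRes = \frac{\pi \left(4 - 3 \omega\right) e^{- \frac{3 \omega}{4}}}{3}

Case ω < 0 (upper half-plane, counterclockwise contour ⇒ F(ω) = +2πi·ΣRes):
  Res_{z = \frac{3 i}{4}} g(z) = \frac{i \left(- 3 \omega - 4\right) e^{\frac{3 \omega}{4}}}{6} (pole of order 2)
  F(ω) = 2πi·ΣRes = \frac{\pi \left(3 \omega + 4\right) e^{\frac{3 \omega}{4}}}{3}

Both cases combine into a single formula in |ω|:

F(ω) = \frac{\pi \left(4 - 3 \left|{\omega}\right|\right) e^{- \frac{3 \left|{\omega}\right|}{4}}}{3}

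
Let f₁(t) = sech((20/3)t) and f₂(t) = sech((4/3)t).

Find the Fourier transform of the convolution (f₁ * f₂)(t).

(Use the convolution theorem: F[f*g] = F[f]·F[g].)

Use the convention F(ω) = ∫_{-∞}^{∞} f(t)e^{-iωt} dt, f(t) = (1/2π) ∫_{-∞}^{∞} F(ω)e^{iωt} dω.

F[f₁*f₂](ω) = \frac{9 \pi^{2}}{80 \cosh{\left(\frac{3 \pi \omega}{40} \right)} \cosh{\left(\frac{3 \pi \omega}{8} \right)}}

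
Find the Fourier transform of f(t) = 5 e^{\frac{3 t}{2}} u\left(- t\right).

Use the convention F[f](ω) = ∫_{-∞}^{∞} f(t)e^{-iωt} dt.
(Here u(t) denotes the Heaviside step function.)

F(ω) = - \frac{10}{2 i \omega - 3}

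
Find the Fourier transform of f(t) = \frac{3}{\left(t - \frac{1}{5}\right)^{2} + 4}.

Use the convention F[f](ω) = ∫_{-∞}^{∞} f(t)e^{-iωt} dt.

F(ω) = \frac{3 \pi e^{- \frac{i \omega}{5} - 2 \left|{\omega}\right|}}{2}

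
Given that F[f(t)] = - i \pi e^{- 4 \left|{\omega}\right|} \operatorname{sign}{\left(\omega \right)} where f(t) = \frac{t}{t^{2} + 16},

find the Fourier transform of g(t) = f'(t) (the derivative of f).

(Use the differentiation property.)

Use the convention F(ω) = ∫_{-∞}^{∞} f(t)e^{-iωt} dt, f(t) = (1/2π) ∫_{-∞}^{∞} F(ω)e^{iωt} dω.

F[g](ω) = \pi \omega e^{- 4 \left|{\omega}\right|} \operatorname{sign}{\left(\omega \right)}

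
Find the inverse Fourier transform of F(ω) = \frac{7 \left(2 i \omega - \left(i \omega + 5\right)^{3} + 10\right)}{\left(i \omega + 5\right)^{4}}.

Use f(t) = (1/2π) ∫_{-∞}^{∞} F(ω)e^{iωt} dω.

f(t) = 7 \left(t^{2} - 1\right) e^{- 5 t} u\left(t\right)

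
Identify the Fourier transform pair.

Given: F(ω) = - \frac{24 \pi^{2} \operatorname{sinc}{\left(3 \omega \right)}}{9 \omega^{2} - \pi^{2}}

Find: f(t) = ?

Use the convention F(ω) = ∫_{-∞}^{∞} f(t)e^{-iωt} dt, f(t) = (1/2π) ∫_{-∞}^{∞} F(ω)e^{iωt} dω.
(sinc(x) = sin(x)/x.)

f(t) = 8 \left(\begin{cases} \cos^{2}{\left(\frac{\pi t}{6} \right)} & \text{for}\: \left|{t}\right| < 3 \\0 & \text{otherwise} \end{cases}\right)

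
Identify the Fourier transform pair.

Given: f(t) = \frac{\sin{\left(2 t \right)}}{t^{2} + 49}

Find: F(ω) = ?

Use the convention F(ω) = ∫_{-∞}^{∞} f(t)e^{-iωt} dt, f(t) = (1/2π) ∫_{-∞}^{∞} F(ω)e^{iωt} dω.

F(ω) = \frac{i \pi e^{- 7 \left|{\omega + 2}\right|}}{14} - \frac{i \pi e^{- 7 \left|{\omega - 2}\right|}}{14}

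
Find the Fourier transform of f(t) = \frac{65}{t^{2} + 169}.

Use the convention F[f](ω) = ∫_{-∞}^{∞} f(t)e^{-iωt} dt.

F(ω) = 5 \pi e^{- 13 \left|{\omega}\right|}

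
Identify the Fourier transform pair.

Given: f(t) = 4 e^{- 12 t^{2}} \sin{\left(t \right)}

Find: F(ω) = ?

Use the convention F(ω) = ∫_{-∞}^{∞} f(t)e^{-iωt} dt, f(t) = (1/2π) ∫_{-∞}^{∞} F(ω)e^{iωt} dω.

F(ω) = \frac{\sqrt{3} i \sqrt{\pi} \left(1 - e^{\frac{\omega}{12}}\right) e^{- \frac{\omega^{2}}{48} - \frac{\omega}{24} - \frac{1}{48}}}{3}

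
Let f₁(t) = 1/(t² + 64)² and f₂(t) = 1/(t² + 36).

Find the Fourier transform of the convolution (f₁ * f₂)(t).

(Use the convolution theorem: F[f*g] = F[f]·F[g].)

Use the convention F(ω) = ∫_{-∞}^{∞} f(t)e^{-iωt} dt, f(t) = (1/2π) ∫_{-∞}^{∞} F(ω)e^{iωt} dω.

F[f₁*f₂](ω) = \frac{\pi^{2} \left(8 \left|{\omega}\right| + 1\right) e^{- 14 \left|{\omega}\right|}}{6144}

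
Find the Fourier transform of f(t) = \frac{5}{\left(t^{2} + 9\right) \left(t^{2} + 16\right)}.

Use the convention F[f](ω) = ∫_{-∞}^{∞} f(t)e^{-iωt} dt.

F(ω) = \frac{5 \pi \left(4 e^{\left|{\omega}\right|} - 3\right) e^{- 4 \left|{\omega}\right|}}{84}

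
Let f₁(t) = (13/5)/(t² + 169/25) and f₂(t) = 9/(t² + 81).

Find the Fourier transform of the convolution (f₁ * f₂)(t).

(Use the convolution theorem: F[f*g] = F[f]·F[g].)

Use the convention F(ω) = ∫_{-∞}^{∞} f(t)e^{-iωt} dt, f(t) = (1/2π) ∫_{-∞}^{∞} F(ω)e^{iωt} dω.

F[f₁*f₂](ω) = \pi^{2} e^{- \frac{58 \left|{\omega}\right|}{5}}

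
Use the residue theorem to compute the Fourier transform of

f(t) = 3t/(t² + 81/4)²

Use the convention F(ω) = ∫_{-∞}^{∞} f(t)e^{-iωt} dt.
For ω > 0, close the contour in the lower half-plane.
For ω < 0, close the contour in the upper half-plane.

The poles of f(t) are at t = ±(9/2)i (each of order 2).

Let g(z) = f(z)e^{-iωz}; for large |z| the factor e^{-iωz} decays in the lower half-plane when ω > 0 and in the upper half-plane when ω < 0.

Case ω > 0 (lower half-plane, clockwise contour ⇒ F(ω) = -2πi·ΣRes):
  Res_{z = - \frac{9 i}{2}} g(z) = \frac{\omega e^{- \frac{9 \omega}{2}}}{6} (pole of order 2)
  F(ω) = -2πi·ΣRes = - \frac{i \pi \omega e^{- \frac{9 \omega}{2}}}{3}

Case ω < 0 (upper half-plane, counterclockwise contour ⇒ F(ω) = +2πi·ΣRes):
  Res_{z = \frac{9 i}{2}} g(z) = - \frac{\omega e^{\frac{9 \omega}{2}}}{6} (pole of order 2)
  F(ω) = 2πi·ΣRes = - \frac{i \pi \omega e^{\frac{9 \omega}{2}}}{3}

Both cases combine into a single formula in |ω|:

F(ω) = - \frac{i \pi \omega e^{- \frac{9 \left|{\omega}\right|}{2}}}{3}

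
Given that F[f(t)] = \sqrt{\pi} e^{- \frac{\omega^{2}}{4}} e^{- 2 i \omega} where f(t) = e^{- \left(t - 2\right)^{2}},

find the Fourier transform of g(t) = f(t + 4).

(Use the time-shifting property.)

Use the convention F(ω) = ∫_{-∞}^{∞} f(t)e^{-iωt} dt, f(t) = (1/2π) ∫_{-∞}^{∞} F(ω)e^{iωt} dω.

F[g](ω) = \sqrt{\pi} e^{\frac{\omega \left(- \omega + 8 i\right)}{4}}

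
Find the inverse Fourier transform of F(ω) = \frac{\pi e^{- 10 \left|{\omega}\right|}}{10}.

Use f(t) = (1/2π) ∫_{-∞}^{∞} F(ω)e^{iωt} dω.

f(t) = \frac{1}{t^{2} + 100}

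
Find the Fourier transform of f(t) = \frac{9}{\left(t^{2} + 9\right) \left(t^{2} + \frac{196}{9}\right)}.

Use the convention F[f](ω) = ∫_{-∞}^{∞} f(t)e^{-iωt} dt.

F(ω) = \frac{27 \pi e^{- 3 \left|{\omega}\right|}}{115} - \frac{243 \pi e^{- \frac{14 \left|{\omega}\right|}{3}}}{1610}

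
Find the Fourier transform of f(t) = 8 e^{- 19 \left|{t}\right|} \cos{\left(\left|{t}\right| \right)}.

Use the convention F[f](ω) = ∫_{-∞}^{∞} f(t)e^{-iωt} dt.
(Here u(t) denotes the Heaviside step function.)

F(ω) = \frac{304 \left(\omega^{2} + 362\right)}{\omega^{4} + 720 \omega^{2} + 131044}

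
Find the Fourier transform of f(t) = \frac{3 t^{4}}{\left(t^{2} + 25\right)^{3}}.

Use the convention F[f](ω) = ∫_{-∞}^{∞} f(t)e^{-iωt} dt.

F(ω) = \frac{3 \pi \left(25 \omega^{2} - 25 \left|{\omega}\right| + 3\right) e^{- 5 \left|{\omega}\right|}}{40}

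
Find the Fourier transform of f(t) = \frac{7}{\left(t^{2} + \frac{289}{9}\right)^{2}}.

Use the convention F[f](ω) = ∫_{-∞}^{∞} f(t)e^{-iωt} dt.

F(ω) = \frac{63 \pi \left(17 \left|{\omega}\right| + 3\right) e^{- \frac{17 \left|{\omega}\right|}{3}}}{9826}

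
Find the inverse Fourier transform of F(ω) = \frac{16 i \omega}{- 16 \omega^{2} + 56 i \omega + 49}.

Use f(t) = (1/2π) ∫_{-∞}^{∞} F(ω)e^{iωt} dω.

f(t) = \left(1 - \frac{7 t}{4}\right) e^{- \frac{7 t}{4}} u\left(t\right)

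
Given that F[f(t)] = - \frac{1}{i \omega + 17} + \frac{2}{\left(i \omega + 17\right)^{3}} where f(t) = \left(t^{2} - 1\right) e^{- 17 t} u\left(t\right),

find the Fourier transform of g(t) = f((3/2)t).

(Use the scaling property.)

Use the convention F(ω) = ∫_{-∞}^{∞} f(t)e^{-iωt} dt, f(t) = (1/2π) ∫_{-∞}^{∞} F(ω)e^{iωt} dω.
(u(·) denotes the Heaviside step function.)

F[g](ω) = \frac{2 \left(36 i \omega - \left(2 i \omega + 51\right)^{3} + 918\right)}{\left(2 i \omega + 51\right)^{4}}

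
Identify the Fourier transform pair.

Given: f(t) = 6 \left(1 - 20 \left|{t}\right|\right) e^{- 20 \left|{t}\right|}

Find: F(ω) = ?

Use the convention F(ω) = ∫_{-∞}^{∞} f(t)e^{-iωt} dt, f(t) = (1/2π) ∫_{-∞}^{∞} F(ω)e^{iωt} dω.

F(ω) = \frac{480 \omega^{2}}{\left(\omega^{2} + 400\right)^{2}}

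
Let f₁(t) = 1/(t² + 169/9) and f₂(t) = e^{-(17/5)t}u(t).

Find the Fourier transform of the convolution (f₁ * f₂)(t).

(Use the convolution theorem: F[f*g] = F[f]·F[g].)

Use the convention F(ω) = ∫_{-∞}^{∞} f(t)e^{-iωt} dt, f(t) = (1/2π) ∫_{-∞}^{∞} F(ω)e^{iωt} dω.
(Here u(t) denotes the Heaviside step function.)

F[f₁*f₂](ω) = \frac{15 \pi e^{- \frac{13 \left|{\omega}\right|}{3}}}{13 \left(5 i \omega + 17\right)}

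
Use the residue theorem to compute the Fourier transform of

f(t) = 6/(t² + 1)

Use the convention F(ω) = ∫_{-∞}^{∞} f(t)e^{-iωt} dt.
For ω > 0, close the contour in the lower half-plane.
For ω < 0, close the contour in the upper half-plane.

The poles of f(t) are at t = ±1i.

Let g(z) = f(z)e^{-iωz}; for large |z| the factor e^{-iωz} decays in the lower half-plane when ω > 0 and in the upper half-plane when ω < 0.

Case ω > 0 (lower half-plane, clockwise contour ⇒ F(ω) = -2πi·ΣRes):
  Res_{z = - i} g(z) = 3 i e^{- \omega}
  F(ω) = -2πi·ΣRes = 6 \pi e^{- \omega}

Case ω < 0 (upper half-plane, counterclockwise contour ⇒ F(ω) = +2πi·ΣRes):
  Res_{z = i} g(z) = - 3 i e^{\omega}
  F(ω) = 2πi·ΣRes = 6 \pi e^{\omega}

Both cases combine into a single formula in |ω|:

F(ω) = 6 \pi e^{- \left|{\omega}\right|}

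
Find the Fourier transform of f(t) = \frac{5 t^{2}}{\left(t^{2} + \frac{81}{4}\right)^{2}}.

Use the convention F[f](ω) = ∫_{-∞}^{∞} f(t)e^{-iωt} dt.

F(ω) = \frac{5 \pi \left(2 - 9 \left|{\omega}\right|\right) e^{- \frac{9 \left|{\omega}\right|}{2}}}{18}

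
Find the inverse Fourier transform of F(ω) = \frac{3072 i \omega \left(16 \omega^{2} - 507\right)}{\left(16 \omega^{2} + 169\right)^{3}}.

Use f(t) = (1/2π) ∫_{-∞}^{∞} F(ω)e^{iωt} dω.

f(t) = 3 t e^{- \frac{13 \left|{t}\right|}{4}} \left|{t}\right|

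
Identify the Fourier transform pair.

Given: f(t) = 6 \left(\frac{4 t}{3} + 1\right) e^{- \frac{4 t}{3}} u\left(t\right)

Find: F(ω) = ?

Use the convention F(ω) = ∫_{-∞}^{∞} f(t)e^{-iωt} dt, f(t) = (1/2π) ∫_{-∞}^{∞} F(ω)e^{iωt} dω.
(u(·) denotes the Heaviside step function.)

F(ω) = \frac{18 \left(- 3 i \omega - 8\right)}{9 \omega^{2} - 24 i \omega - 16}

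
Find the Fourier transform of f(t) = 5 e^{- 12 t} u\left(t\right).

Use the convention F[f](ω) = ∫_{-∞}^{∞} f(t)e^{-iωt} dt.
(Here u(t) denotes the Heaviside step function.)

F(ω) = \frac{5}{i \omega + 12}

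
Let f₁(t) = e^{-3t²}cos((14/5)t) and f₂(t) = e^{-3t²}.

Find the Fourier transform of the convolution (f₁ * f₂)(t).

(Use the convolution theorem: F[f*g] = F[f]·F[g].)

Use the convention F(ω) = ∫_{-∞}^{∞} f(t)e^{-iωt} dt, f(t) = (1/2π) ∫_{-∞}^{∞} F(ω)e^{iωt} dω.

F[f₁*f₂](ω) = \frac{\pi \left(e^{\frac{14 \omega}{15}} + 1\right) e^{- \frac{\omega^{2}}{6} - \frac{7 \omega}{15} - \frac{49}{75}}}{6}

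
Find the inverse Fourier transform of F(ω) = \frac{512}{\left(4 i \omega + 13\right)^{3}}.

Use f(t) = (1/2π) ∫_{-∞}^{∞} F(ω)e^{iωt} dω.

f(t) = 4 t^{2} e^{- \frac{13 t}{4}} u\left(t\right)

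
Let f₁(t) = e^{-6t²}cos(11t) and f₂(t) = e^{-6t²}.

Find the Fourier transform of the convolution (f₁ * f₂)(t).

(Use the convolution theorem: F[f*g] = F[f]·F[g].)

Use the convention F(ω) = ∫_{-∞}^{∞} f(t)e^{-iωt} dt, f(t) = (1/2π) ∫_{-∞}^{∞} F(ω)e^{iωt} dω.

F[f₁*f₂](ω) = \frac{\pi \left(e^{\frac{11 \omega}{6}} + 1\right) e^{- \frac{\omega^{2}}{12} - \frac{11 \omega}{12} - \frac{121}{24}}}{12}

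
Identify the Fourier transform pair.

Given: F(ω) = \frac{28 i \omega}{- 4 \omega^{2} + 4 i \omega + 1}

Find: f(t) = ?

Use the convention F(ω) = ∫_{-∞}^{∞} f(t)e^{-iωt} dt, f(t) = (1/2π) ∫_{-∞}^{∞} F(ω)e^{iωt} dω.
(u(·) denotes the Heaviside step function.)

f(t) = 7 \left(1 - \frac{t}{2}\right) e^{- \frac{t}{2}} u\left(t\right)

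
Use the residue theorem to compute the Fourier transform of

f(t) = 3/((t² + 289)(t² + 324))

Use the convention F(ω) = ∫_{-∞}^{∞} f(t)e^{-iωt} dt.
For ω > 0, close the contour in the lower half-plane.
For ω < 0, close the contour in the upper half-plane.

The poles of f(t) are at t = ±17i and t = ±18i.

Let g(z) = f(z)e^{-iωz}; for large |z| the factor e^{-iωz} decays in the lower half-plane when ω > 0 and in the upper half-plane when ω < 0.

Case ω > 0 (lower half-plane, clockwise contour ⇒ F(ω) = -2πi·ΣRes):
  Res_{z = - 17 i} g(z) = \frac{3 i e^{- 17 \omega}}{1190}
  Res_{z = - 18 i} g(z) = - \frac{i e^{- 18 \omega}}{420}
  F(ω) = -2πi·ΣRes = \frac{\pi \left(18 e^{\omega} - 17\right) e^{- 18 \omega}}{3570}

Case ω < 0 (upper half-plane, counterclockwise contour ⇒ F(ω) = +2πi·ΣRes):
  Res_{z = 17 i} g(z) = - \frac{3 i e^{17 \omega}}{1190}
  Res_{z = 18 i} g(z) = \frac{i e^{18 \omega}}{420}
  F(ω) = 2πi·ΣRes = \frac{\pi \left(18 - 17 e^{\omega}\right) e^{17 \omega}}{3570}

Both cases combine into a single formula in |ω|:

F(ω) = \frac{\pi \left(18 e^{\left|{\omega}\right|} - 17\right) e^{- 18 \left|{\omega}\right|}}{3570}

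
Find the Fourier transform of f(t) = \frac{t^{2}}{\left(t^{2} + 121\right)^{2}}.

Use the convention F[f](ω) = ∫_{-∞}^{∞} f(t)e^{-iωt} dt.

F(ω) = \frac{\pi \left(1 - 11 \left|{\omega}\right|\right) e^{- 11 \left|{\omega}\right|}}{22}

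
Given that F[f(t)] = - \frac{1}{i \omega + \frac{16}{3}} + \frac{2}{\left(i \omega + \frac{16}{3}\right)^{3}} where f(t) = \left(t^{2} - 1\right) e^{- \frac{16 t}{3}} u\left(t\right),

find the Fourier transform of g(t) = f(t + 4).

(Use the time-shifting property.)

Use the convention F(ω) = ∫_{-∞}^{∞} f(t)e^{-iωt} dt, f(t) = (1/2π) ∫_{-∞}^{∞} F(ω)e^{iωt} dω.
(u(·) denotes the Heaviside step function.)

F[g](ω) = \frac{3 \left(54 i \omega - \left(3 i \omega + 16\right)^{3} + 288\right) e^{4 i \omega}}{\left(3 i \omega + 16\right)^{4}}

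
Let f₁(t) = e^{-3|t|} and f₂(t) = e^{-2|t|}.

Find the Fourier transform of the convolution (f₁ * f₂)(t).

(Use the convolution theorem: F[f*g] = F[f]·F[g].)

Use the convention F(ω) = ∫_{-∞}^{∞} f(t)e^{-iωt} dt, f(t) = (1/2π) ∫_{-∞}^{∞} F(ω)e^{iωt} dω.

F[f₁*f₂](ω) = \frac{24}{\left(\omega^{2} + 4\right) \left(\omega^{2} + 9\right)}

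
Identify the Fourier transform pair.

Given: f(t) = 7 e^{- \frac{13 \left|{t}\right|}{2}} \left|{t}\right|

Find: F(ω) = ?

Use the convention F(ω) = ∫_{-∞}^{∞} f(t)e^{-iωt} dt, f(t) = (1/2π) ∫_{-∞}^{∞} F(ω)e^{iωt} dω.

F(ω) = \frac{56 \left(169 - 4 \omega^{2}\right)}{\left(4 \omega^{2} + 169\right)^{2}}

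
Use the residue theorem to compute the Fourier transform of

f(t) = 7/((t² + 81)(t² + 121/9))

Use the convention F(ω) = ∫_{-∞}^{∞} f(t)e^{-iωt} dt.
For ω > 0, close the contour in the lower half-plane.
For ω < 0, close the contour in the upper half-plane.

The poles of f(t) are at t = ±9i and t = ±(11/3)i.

Let g(z) = f(z)e^{-iωz}; for large |z| the factor e^{-iωz} decays in the lower half-plane when ω > 0 and in the upper half-plane when ω < 0.

Case ω > 0 (lower half-plane, clockwise contour ⇒ F(ω) = -2πi·ΣRes):
  Res_{z = - 9 i} g(z) = - \frac{7 i e^{- 9 \omega}}{1216}
  Res_{z = - \frac{11 i}{3}} g(z) = \frac{189 i e^{- \frac{11 \omega}{3}}}{13376}
  F(ω) = -2πi·ΣRes = - \frac{7 \pi e^{- 9 \omega}}{608} + \frac{189 \pi e^{- \frac{11 \omega}{3}}}{6688}

Case ω < 0 (upper half-plane, counterclockwise contour ⇒ F(ω) = +2πi·ΣRes):
  Res_{z = 9 i} g(z) = \frac{7 i e^{9 \omega}}{1216}
  Res_{z = \frac{11 i}{3}} g(z) = - \frac{189 i e^{\frac{11 \omega}{3}}}{13376}
  F(ω) = 2πi·ΣRes = \frac{7 \pi \left(27 e^{\frac{11 \omega}{3}} - 11 e^{9 \omega}\right)}{6688}

Both cases combine into a single formula in |ω|:

F(ω) = - \frac{7 \pi e^{- 9 \left|{\omega}\right|}}{608} + \frac{189 \pi e^{- \frac{11 \left|{\omega}\right|}{3}}}{6688}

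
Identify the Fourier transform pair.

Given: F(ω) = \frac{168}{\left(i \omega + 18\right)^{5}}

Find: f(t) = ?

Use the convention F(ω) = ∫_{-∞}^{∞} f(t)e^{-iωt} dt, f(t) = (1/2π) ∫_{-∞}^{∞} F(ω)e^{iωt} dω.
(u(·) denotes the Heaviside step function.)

f(t) = 7 t^{4} e^{- 18 t} u\left(t\right)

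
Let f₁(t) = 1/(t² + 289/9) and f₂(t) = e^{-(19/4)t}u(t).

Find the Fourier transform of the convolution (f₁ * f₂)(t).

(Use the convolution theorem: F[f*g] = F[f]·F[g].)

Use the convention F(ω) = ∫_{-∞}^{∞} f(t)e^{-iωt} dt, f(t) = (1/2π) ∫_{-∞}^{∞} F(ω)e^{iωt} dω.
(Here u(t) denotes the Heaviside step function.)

F[f₁*f₂](ω) = \frac{12 \pi e^{- \frac{17 \left|{\omega}\right|}{3}}}{17 \left(4 i \omega + 19\right)}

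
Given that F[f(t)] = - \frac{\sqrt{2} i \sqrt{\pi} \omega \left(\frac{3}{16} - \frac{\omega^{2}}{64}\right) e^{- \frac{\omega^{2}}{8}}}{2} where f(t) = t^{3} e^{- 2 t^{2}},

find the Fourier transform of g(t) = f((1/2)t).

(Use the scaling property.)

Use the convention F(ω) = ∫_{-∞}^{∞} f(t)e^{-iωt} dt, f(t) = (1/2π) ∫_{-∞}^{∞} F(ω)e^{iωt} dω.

F[g](ω) = \frac{\sqrt{2} i \sqrt{\pi} \omega \left(\omega^{2} - 3\right) e^{- \frac{\omega^{2}}{2}}}{8}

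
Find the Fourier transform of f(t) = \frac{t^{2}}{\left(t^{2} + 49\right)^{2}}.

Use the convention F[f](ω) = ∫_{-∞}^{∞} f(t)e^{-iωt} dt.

F(ω) = \frac{\pi \left(1 - 7 \left|{\omega}\right|\right) e^{- 7 \left|{\omega}\right|}}{14}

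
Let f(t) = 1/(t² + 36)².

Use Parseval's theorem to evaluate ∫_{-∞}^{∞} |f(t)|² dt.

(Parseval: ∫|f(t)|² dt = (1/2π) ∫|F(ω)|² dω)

∫|f(t)|² dt = \frac{5 \pi}{4478976}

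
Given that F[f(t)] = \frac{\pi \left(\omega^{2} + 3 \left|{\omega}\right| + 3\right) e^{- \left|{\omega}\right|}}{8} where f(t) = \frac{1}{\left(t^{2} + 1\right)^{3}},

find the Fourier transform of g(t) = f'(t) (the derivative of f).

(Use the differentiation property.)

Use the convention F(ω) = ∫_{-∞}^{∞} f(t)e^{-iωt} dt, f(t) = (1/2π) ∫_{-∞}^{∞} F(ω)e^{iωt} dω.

F[g](ω) = \frac{i \pi \omega \left(\omega^{2} + 3 \left|{\omega}\right| + 3\right) e^{- \left|{\omega}\right|}}{8}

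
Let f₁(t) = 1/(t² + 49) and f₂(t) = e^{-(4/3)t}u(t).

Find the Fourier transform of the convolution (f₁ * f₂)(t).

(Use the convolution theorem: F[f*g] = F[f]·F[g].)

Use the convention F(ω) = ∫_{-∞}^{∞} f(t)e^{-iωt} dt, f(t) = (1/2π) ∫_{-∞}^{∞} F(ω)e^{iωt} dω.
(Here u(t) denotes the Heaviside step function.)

F[f₁*f₂](ω) = \frac{3 \pi e^{- 7 \left|{\omega}\right|}}{7 \left(3 i \omega + 4\right)}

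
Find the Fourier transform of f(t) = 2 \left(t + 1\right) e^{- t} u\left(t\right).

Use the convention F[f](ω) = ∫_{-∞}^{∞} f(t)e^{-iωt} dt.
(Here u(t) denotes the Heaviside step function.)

F(ω) = \frac{2 \left(- i \omega - 2\right)}{\omega^{2} - 2 i \omega - 1}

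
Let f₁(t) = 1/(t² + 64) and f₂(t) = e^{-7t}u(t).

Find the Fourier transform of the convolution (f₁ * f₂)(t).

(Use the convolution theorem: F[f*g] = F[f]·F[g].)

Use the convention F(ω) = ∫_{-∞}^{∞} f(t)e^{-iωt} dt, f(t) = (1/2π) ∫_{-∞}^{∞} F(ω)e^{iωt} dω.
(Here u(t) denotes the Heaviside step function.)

F[f₁*f₂](ω) = \frac{\pi e^{- 8 \left|{\omega}\right|}}{8 \left(i \omega + 7\right)}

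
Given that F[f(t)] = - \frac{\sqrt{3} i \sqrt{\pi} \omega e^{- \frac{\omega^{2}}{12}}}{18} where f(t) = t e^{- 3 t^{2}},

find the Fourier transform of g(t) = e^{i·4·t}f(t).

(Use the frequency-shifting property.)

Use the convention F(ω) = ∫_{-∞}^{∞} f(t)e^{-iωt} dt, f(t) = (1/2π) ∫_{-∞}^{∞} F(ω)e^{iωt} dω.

F[g](ω) = \frac{\sqrt{3} i \sqrt{\pi} \left(4 - \omega\right) e^{- \frac{\left(\omega - 4\right)^{2}}{12}}}{18}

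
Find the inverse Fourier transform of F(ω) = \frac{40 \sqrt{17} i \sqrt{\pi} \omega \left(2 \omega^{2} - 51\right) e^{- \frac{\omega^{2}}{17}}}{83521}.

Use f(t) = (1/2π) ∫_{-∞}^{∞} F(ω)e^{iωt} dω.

f(t) = 5 t^{3} e^{- \frac{17 t^{2}}{4}}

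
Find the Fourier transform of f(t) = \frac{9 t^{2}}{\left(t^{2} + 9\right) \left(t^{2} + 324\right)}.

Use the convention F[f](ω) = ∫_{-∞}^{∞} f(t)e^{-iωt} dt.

F(ω) = \frac{3 \pi \left(6 - e^{15 \left|{\omega}\right|}\right) e^{- 18 \left|{\omega}\right|}}{35}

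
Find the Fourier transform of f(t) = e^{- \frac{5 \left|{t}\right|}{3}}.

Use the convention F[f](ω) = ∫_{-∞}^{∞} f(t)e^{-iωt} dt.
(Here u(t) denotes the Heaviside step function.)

F(ω) = \frac{30}{9 \omega^{2} + 25}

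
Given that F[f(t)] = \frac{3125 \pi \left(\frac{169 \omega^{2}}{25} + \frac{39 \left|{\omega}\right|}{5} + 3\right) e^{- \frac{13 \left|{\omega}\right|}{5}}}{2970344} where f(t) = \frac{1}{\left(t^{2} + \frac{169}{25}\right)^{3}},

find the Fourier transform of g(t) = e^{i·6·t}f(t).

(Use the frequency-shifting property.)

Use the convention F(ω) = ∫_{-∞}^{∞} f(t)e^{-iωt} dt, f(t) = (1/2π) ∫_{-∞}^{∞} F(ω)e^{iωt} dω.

F[g](ω) = \frac{125 \pi \left(169 \left(\omega - 6\right)^{2} + 195 \left|{\omega - 6}\right| + 75\right) e^{- \frac{13 \left|{\omega - 6}\right|}{5}}}{2970344}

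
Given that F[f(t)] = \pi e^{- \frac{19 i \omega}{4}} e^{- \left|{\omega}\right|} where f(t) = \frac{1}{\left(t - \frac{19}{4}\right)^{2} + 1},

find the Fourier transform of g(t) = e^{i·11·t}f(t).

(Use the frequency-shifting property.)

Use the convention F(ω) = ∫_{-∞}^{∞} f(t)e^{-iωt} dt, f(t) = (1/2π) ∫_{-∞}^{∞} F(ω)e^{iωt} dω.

F[g](ω) = \pi e^{- \frac{19 i \left(\omega - 11\right)}{4} - \left|{\omega - 11}\right|}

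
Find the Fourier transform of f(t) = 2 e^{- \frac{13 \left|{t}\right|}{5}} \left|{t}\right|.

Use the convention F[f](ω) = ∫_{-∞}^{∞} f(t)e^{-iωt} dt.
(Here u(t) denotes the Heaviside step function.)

F(ω) = \frac{100 \left(169 - 25 \omega^{2}\right)}{\left(25 \omega^{2} + 169\right)^{2}}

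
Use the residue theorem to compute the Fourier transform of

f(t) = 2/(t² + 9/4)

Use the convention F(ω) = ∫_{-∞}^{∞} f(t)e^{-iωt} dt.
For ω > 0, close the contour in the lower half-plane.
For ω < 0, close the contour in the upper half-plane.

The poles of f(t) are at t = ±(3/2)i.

Let g(z) = f(z)e^{-iωz}; for large |z| the factor e^{-iωz} decays in the lower half-plane when ω > 0 and in the upper half-plane when ω < 0.

Case ω > 0 (lower half-plane, clockwise contour ⇒ F(ω) = -2πi·ΣRes):
  Res_{z = - \frac{3 i}{2}} g(z) = \frac{2 i e^{- \frac{3 \omega}{2}}}{3}
  F(ω) = -2πi·ΣRes = \frac{4 \pi e^{- \frac{3 \omega}{2}}}{3}

Case ω < 0 (upper half-plane, counterclockwise contour ⇒ F(ω) = +2πi·ΣRes):
  Res_{z = \frac{3 i}{2}} g(z) = - \frac{2 i e^{\frac{3 \omega}{2}}}{3}
  F(ω) = 2πi·ΣRes = \frac{4 \pi e^{\frac{3 \omega}{2}}}{3}

Both cases combine into a single formula in |ω|:

F(ω) = \frac{4 \pi e^{- \frac{3 \left|{\omega}\right|}{2}}}{3}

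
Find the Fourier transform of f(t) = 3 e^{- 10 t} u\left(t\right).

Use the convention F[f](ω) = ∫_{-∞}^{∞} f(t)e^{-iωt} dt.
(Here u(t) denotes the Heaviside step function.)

F(ω) = \frac{3}{i \omega + 10}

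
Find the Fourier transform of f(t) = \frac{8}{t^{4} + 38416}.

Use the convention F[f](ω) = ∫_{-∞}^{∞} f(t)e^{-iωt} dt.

F(ω) = \frac{\pi e^{- 7 \sqrt{2} \left|{\omega}\right|} \sin{\left(7 \sqrt{2} \left|{\omega}\right| + \frac{\pi}{4} \right)}}{343}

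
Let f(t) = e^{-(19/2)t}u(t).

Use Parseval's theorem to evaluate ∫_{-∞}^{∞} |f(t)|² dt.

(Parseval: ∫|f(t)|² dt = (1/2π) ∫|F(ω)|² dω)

∫|f(t)|² dt = \frac{1}{19}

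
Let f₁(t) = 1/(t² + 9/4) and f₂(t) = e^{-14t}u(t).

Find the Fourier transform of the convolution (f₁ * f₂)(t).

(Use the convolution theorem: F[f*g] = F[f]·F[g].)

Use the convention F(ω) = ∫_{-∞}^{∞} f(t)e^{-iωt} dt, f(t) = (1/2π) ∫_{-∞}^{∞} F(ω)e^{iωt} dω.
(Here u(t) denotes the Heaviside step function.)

F[f₁*f₂](ω) = \frac{2 \pi e^{- \frac{3 \left|{\omega}\right|}{2}}}{3 \left(i \omega + 14\right)}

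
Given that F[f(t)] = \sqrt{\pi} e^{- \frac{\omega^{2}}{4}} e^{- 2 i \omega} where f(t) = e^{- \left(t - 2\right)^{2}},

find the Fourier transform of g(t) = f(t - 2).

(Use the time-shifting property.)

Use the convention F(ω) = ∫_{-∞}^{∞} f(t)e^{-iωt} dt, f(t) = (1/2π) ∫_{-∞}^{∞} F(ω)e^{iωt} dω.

F[g](ω) = \sqrt{\pi} e^{- \frac{\omega \left(\omega + 16 i\right)}{4}}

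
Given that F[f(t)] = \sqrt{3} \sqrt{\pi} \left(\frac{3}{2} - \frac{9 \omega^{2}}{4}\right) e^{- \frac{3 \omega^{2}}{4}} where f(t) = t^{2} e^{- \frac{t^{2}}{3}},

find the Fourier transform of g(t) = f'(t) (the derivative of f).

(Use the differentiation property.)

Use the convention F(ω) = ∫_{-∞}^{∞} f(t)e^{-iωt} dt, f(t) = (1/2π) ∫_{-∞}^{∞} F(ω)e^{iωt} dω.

F[g](ω) = \frac{3 \sqrt{3} i \sqrt{\pi} \omega \left(2 - 3 \omega^{2}\right) e^{- \frac{3 \omega^{2}}{4}}}{4}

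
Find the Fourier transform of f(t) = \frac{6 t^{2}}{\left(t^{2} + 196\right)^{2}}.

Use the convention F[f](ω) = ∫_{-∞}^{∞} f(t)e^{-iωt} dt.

F(ω) = \frac{3 \pi \left(1 - 14 \left|{\omega}\right|\right) e^{- 14 \left|{\omega}\right|}}{14}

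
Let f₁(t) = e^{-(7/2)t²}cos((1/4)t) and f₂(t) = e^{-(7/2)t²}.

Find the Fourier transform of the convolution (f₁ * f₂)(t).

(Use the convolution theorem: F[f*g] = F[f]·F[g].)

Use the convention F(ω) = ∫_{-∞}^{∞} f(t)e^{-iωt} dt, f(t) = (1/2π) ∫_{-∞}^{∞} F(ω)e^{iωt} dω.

F[f₁*f₂](ω) = \frac{\pi \left(e^{\frac{\omega}{14}} + 1\right) e^{- \frac{\omega^{2}}{7} - \frac{\omega}{28} - \frac{1}{224}}}{7}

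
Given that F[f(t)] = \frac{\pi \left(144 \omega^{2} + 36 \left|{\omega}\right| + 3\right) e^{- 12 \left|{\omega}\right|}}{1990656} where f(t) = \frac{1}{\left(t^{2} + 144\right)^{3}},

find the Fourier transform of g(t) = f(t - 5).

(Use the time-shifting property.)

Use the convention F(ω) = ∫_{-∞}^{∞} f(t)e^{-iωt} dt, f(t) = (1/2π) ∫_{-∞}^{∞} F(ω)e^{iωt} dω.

F[g](ω) = \frac{\pi \left(48 \omega^{2} + 12 \left|{\omega}\right| + 1\right) e^{- 5 i \omega - 12 \left|{\omega}\right|}}{663552}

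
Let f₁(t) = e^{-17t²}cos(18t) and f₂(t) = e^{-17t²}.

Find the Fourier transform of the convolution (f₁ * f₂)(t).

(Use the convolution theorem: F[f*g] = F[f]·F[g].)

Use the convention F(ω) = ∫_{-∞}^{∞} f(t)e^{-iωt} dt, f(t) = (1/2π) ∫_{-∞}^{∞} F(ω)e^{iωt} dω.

F[f₁*f₂](ω) = \frac{\pi \left(e^{\frac{18 \omega}{17}} + 1\right) e^{- \frac{\omega^{2}}{34} - \frac{9 \omega}{17} - \frac{81}{17}}}{34}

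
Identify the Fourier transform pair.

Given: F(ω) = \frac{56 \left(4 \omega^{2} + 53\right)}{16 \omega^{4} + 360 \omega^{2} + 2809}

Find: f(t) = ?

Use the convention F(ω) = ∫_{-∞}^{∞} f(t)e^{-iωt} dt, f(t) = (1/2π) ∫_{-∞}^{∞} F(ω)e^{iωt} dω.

f(t) = 2 e^{- \frac{7 \left|{t}\right|}{2}} \cos{\left(\left|{t}\right| \right)}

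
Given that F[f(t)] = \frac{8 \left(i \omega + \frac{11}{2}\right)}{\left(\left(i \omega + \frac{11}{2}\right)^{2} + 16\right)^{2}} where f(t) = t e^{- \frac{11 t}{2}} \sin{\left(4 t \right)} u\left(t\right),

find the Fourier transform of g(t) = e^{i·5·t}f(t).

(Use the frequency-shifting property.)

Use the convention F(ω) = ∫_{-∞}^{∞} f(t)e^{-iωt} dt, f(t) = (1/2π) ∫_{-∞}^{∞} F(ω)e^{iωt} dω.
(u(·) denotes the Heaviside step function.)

F[g](ω) = \frac{64 \left(2 i \left(\omega - 5\right) + 11\right)}{\left(\left(2 i \left(\omega - 5\right) + 11\right)^{2} + 64\right)^{2}}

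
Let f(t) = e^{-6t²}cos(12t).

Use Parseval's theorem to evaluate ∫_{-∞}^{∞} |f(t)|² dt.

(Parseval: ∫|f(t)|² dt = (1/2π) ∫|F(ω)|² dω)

∫|f(t)|² dt = \frac{\sqrt{3} \sqrt{\pi} \left(1 + e^{12}\right)}{12 e^{12}}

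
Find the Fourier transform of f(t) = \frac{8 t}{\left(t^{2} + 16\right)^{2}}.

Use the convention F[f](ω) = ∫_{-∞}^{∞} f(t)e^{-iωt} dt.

F(ω) = - i \pi \omega e^{- 4 \left|{\omega}\right|}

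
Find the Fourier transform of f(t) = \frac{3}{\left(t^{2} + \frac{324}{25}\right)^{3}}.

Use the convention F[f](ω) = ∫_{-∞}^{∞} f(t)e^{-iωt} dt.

F(ω) = \frac{125 \pi \left(108 \omega^{2} + 90 \left|{\omega}\right| + 25\right) e^{- \frac{18 \left|{\omega}\right|}{5}}}{1679616}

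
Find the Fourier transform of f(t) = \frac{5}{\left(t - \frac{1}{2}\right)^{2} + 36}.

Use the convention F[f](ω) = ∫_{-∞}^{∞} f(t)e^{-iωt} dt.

F(ω) = \frac{5 \pi e^{- \frac{i \omega}{2} - 6 \left|{\omega}\right|}}{6}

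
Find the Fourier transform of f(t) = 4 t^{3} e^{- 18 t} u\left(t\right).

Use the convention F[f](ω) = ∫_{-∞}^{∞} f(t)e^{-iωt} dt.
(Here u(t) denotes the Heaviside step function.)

F(ω) = \frac{24}{\left(i \omega + 18\right)^{4}}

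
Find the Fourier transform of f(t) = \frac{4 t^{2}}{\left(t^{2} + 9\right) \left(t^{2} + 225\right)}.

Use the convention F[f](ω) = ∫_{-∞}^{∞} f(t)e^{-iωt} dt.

F(ω) = \frac{\pi \left(5 - e^{12 \left|{\omega}\right|}\right) e^{- 15 \left|{\omega}\right|}}{18}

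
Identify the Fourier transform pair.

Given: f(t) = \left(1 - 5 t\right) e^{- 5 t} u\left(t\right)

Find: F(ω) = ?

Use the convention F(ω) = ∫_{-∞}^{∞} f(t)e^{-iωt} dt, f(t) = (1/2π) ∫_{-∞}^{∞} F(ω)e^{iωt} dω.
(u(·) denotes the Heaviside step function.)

F(ω) = \frac{i \omega}{- \omega^{2} + 10 i \omega + 25}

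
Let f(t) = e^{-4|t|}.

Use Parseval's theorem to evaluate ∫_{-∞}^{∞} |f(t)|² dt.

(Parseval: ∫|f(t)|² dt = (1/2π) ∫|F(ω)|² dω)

∫|f(t)|² dt = \frac{1}{4}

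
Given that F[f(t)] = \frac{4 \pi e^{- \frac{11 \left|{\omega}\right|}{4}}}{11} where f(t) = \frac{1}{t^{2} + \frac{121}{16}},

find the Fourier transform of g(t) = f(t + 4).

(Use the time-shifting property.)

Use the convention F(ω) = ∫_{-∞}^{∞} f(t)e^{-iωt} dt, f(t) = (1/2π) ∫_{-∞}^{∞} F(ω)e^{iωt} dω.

F[g](ω) = \frac{4 \pi e^{4 i \omega - \frac{11 \left|{\omega}\right|}{4}}}{11}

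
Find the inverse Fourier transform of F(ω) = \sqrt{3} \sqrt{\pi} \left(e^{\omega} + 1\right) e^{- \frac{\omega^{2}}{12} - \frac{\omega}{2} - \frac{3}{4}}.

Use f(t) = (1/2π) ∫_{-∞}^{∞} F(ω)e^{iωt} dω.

f(t) = 6 e^{- 3 t^{2}} \cos{\left(3 t \right)}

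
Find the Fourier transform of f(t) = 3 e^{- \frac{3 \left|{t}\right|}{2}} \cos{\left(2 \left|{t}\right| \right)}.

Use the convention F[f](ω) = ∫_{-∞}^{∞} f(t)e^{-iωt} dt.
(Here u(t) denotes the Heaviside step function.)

F(ω) = \frac{36 \left(4 \omega^{2} + 25\right)}{16 \omega^{4} - 56 \omega^{2} + 625}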